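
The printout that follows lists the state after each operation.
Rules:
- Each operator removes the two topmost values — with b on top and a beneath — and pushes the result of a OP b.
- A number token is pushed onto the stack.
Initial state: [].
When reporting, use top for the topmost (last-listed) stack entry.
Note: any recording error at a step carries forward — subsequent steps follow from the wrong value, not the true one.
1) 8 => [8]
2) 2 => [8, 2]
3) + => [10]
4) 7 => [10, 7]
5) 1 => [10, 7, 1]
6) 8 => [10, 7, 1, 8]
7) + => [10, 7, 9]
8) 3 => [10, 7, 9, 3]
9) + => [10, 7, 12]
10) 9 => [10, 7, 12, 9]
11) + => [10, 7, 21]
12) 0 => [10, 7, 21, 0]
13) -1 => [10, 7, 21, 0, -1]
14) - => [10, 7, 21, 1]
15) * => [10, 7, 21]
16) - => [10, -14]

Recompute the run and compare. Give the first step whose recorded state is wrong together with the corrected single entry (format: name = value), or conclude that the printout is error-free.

no error

Recomputing the run from the initial state:
step 1: [8]
step 2: [8, 2]
step 3: [10]
step 4: [10, 7]
step 5: [10, 7, 1]
step 6: [10, 7, 1, 8]
step 7: [10, 7, 9]
step 8: [10, 7, 9, 3]
step 9: [10, 7, 12]
step 10: [10, 7, 12, 9]
step 11: [10, 7, 21]
step 12: [10, 7, 21, 0]
step 13: [10, 7, 21, 0, -1]
step 14: [10, 7, 21, 1]
step 15: [10, 7, 21]
step 16: [10, -14]
This matches the printout at every step.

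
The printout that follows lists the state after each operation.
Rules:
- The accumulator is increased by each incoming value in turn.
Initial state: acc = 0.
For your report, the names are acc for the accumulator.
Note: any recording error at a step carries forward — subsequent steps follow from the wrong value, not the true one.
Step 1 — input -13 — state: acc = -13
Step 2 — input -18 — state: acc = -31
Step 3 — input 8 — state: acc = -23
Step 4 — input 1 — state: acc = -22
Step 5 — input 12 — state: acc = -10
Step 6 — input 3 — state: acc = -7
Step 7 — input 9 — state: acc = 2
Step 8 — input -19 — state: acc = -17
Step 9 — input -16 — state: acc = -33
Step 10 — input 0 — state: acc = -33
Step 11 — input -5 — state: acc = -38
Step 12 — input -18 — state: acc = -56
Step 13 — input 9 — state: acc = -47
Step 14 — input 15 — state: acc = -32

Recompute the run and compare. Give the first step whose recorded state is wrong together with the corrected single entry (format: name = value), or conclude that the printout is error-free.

1. acc = 0 + -13 = -13 (checks out)
2. acc = -13 + -18 = -31 (no discrepancy)
3. acc = -31 + 8 = -23 (agrees with the printout)
4. acc = -23 + 1 = -22 (same as recorded)
5. acc = -22 + 12 = -10 (confirmed correct)
6. acc = -10 + 3 = -7 (confirmed correct)
7. acc = -7 + 9 = 2 (matches)
8. acc = 2 + -19 = -17 (matches)
9. acc = -17 + -16 = -33 (same as recorded)
10. acc = -33 + 0 = -33 (same as recorded)
11. acc = -33 + -5 = -38 (in agreement)
12. acc = -38 + -18 = -56 (checks out)
13. acc = -56 + 9 = -47 (same as recorded)
14. acc = -47 + 15 = -32 (consistent with the printout)
All entries verified; no error found.

no error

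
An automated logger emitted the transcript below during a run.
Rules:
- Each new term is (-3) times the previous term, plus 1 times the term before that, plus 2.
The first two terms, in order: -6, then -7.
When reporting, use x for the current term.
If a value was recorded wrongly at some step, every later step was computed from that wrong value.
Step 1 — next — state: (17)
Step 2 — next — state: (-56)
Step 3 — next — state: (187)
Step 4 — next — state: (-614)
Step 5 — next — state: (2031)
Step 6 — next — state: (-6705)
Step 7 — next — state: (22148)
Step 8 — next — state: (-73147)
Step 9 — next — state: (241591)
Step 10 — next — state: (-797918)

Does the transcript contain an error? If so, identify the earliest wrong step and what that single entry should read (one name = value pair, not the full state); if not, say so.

step 4, x = -615

1. x = -3*(-7) + (1)*(-6) + (2) = 17 (matches)
2. x = -3*(17) + (1)*(-7) + (2) = -56 (in agreement)
3. x = -3*(-56) + (1)*(17) + (2) = 187 (no discrepancy)
4. x = -3*(187) + (1)*(-56) + (2) = -615 (this is not what the transcript shows)
First deviation found at step 4; the corrected entry is x = -615.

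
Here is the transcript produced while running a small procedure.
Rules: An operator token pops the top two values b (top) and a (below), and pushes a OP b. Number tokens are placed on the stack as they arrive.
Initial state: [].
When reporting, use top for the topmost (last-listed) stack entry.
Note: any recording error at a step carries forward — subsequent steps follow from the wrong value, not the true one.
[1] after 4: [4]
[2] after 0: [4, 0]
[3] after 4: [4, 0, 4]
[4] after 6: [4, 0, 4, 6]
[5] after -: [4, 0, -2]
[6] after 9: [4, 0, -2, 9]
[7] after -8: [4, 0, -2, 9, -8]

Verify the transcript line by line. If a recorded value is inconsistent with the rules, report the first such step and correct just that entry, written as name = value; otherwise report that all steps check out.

no error

Recomputing the run from the initial state:
step 1: [4]
step 2: [4, 0]
step 3: [4, 0, 4]
step 4: [4, 0, 4, 6]
step 5: [4, 0, -2]
step 6: [4, 0, -2, 9]
step 7: [4, 0, -2, 9, -8]
This matches the transcript at every step.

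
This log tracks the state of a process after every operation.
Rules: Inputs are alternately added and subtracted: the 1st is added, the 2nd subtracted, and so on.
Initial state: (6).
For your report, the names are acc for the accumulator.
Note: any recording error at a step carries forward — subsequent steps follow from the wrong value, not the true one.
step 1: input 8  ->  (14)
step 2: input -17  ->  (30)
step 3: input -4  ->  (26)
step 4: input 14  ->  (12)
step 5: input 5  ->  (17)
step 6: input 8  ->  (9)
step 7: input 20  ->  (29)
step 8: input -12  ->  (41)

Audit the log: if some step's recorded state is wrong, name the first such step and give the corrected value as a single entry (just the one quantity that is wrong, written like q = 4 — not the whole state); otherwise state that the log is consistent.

step 1: acc = 6 + 8 = 14 -> no discrepancy
step 2: acc = 14 - -17 = 31 -> the log disagrees here
The audit stops at step 2: the recorded entry is wrong and should be acc = 31.

step 2, acc = 31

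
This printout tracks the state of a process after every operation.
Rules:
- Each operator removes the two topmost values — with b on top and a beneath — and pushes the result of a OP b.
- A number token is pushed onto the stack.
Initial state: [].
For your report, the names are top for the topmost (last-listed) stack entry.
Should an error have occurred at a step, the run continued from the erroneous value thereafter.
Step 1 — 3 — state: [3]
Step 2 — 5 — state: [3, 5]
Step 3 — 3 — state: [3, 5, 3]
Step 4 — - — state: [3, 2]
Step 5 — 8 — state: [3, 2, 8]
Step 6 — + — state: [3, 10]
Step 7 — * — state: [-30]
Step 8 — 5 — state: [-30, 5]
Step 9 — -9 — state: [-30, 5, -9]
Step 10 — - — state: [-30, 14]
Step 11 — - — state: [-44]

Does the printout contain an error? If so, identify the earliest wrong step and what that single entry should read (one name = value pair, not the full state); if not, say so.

step 7, top = 30

1. push 3: top = 3 (same as recorded)
2. push 5: top = 5 (verified)
3. push 3: top = 3 (in agreement)
4. 5 - 3 = 2 (exactly as logged)
5. push 8: top = 8 (same as recorded)
6. 2 + 8 = 10 (verified)
7. 3 * 10 = 30 (the recorded entry deviates here)
The audit stops at step 7: the recorded entry is wrong and should be top = 30.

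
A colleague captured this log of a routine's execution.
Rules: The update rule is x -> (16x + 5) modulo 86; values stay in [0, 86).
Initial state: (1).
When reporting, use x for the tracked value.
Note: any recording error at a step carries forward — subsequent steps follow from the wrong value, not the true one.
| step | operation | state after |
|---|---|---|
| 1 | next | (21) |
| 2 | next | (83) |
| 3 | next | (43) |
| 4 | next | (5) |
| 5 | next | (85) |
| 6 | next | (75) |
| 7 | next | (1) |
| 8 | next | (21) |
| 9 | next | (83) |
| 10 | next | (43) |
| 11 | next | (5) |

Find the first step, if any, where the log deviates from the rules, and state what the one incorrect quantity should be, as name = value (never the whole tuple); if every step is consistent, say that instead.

no error

Recomputing the run from the initial state:
step 1: x = 21
step 2: x = 83
step 3: x = 43
step 4: x = 5
step 5: x = 85
step 6: x = 75
step 7: x = 1
step 8: x = 21
step 9: x = 83
step 10: x = 43
step 11: x = 5
This matches the log at every step.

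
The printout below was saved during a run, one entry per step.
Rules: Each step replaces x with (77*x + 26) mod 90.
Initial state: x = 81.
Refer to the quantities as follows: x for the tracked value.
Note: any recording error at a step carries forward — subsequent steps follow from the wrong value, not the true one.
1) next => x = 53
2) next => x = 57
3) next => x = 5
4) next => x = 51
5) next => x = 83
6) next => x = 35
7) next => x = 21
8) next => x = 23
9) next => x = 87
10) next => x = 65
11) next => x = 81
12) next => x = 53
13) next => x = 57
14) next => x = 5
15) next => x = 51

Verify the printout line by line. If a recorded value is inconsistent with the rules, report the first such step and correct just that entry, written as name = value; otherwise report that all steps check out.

step 6, x = 27

1. x = (77*81 + 26) mod 90 = 53 (confirmed correct)
2. x = (77*53 + 26) mod 90 = 57 (agrees with the printout)
3. x = (77*57 + 26) mod 90 = 5 (in agreement)
4. x = (77*5 + 26) mod 90 = 51 (no discrepancy)
5. x = (77*51 + 26) mod 90 = 83 (verified)
6. x = (77*83 + 26) mod 90 = 27 (a discrepancy with the printout)
That makes step 6 the first incorrect line — x = 27 is what it should show.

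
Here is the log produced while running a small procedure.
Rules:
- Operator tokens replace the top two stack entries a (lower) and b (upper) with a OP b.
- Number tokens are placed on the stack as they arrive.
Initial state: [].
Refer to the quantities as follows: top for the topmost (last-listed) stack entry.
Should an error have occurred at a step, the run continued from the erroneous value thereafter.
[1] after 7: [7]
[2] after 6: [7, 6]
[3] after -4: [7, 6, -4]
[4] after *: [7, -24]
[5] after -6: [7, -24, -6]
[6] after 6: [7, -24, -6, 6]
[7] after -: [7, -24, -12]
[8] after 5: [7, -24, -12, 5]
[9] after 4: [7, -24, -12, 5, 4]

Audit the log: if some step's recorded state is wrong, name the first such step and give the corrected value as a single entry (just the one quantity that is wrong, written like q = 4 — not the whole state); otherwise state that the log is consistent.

1. push 7: top = 7 (confirmed correct)
2. push 6: top = 6 (agrees with the log)
3. push -4: top = -4 (confirmed correct)
4. 6 * -4 = -24 (matches)
5. push -6: top = -6 (matches)
6. push 6: top = 6 (exactly as logged)
7. -6 - 6 = -12 (same as recorded)
8. push 5: top = 5 (agrees with the log)
9. push 4: top = 4 (matches)
All entries verified; no error found.

no error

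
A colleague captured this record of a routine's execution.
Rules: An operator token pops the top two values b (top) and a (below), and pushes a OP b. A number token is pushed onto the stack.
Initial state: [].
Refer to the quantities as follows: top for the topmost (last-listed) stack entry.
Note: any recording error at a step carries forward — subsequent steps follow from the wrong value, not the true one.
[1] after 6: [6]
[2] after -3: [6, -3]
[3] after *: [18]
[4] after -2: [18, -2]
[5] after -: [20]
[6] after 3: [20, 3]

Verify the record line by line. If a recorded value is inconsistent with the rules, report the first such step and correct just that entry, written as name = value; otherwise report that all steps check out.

step 3, top = -18

step 1: push 6: top = 6 -> same as recorded
step 2: push -3: top = -3 -> exactly as logged
step 3: 6 * -3 = -18 -> a discrepancy with the record
The earliest wrong entry is at step 3: it should read top = -18.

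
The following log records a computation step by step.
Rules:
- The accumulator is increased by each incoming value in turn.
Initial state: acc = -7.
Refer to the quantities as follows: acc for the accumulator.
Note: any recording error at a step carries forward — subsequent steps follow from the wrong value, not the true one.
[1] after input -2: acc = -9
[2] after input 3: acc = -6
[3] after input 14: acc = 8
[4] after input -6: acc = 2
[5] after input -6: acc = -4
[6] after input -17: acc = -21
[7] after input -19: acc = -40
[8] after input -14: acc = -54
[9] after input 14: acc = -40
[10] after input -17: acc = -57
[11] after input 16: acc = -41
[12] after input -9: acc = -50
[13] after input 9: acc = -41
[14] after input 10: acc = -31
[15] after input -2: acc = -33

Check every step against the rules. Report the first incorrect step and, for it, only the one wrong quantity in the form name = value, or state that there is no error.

Recomputing the run from the initial state:
step 1: acc = -9
step 2: acc = -6
step 3: acc = 8
step 4: acc = 2
step 5: acc = -4
step 6: acc = -21
step 7: acc = -40
step 8: acc = -54
step 9: acc = -40
step 10: acc = -57
step 11: acc = -41
step 12: acc = -50
step 13: acc = -41
step 14: acc = -31
step 15: acc = -33
This matches the log at every step.

no error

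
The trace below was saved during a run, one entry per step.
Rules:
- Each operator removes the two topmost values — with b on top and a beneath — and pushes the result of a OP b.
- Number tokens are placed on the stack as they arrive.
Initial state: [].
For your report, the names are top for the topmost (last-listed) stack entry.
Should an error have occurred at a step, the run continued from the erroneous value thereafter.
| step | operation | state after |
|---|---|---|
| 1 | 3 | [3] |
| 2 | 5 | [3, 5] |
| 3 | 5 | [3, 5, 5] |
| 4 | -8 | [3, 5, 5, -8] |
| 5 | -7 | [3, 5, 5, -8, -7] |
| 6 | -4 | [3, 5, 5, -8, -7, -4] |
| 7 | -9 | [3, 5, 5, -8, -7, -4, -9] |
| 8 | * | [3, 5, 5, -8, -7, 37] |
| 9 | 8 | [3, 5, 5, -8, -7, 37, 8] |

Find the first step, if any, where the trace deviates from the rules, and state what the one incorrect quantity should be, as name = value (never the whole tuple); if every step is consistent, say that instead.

Step 1: push 3: top = 3 — no discrepancy.
Step 2: push 5: top = 5 — confirmed correct.
Step 3: push 5: top = 5 — exactly as logged.
Step 4: push -8: top = -8 — confirmed correct.
Step 5: push -7: top = -7 — confirmed correct.
Step 6: push -4: top = -4 — confirmed correct.
Step 7: push -9: top = -9 — consistent with the trace.
Step 8: -4 * -9 = 36 — the recorded entry deviates here.
First deviation found at step 8; the corrected entry is top = 36.

step 8, top = 36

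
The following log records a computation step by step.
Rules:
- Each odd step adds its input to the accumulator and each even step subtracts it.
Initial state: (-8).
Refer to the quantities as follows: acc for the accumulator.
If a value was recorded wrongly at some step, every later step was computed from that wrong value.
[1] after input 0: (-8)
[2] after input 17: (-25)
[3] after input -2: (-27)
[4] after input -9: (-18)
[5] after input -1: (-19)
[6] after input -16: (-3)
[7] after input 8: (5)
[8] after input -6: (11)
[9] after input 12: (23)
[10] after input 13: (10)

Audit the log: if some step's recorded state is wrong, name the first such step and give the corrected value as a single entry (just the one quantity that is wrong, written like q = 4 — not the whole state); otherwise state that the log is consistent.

no error

Recomputing the run from the initial state:
step 1: acc = -8
step 2: acc = -25
step 3: acc = -27
step 4: acc = -18
step 5: acc = -19
step 6: acc = -3
step 7: acc = 5
step 8: acc = 11
step 9: acc = 23
step 10: acc = 10
This matches the log at every step.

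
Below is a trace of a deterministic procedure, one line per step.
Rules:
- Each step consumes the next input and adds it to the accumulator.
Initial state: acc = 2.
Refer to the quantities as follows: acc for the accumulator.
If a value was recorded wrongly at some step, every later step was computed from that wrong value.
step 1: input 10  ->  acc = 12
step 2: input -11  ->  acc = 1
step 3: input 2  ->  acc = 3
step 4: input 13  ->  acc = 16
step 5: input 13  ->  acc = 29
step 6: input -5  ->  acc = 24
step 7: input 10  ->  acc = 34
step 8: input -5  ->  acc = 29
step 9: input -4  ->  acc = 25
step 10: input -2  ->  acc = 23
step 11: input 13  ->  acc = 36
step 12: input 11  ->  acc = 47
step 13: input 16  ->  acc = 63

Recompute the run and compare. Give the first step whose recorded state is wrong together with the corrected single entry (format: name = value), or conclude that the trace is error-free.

no error

Recomputing the run from the initial state:
step 1: acc = 12
step 2: acc = 1
step 3: acc = 3
step 4: acc = 16
step 5: acc = 29
step 6: acc = 24
step 7: acc = 34
step 8: acc = 29
step 9: acc = 25
step 10: acc = 23
step 11: acc = 36
step 12: acc = 47
step 13: acc = 63
This matches the trace at every step.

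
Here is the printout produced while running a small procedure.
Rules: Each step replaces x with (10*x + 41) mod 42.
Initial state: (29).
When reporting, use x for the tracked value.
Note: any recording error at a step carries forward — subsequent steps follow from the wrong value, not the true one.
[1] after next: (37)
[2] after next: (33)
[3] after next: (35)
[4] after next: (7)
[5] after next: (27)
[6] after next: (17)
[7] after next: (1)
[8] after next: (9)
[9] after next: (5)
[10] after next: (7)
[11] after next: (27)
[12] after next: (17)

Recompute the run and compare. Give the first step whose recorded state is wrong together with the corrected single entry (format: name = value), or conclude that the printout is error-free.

step 1: x = (10*29 + 41) mod 42 = 37 -> confirmed correct
step 2: x = (10*37 + 41) mod 42 = 33 -> no discrepancy
step 3: x = (10*33 + 41) mod 42 = 35 -> confirmed correct
step 4: x = (10*35 + 41) mod 42 = 13 -> the entry is off here
That makes step 4 the first incorrect line — x = 13 is what it should show.

step 4, x = 13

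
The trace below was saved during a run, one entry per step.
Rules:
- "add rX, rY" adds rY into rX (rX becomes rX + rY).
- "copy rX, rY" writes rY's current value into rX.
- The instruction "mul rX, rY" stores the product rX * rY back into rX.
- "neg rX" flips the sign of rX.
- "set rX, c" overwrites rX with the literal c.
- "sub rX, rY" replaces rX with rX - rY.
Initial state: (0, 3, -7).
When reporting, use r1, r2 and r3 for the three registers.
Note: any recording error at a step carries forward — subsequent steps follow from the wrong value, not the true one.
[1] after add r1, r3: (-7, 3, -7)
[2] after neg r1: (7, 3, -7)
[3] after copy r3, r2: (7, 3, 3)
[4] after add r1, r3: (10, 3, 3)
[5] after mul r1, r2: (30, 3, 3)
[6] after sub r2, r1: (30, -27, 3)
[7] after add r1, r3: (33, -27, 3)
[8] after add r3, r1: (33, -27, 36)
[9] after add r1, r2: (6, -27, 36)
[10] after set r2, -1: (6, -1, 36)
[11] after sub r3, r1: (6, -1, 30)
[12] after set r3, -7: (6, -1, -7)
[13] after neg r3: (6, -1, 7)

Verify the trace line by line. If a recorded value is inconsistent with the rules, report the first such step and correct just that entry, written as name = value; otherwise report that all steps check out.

no error

Step 1: r1 = 0 + -7 = -7 — verified.
Step 2: r1 = -(-7) = 7 — no discrepancy.
Step 3: r3 = 3 — checks out.
Step 4: r1 = 7 + 3 = 10 — no discrepancy.
Step 5: r1 = 10 * 3 = 30 — exactly as logged.
Step 6: r2 = 3 - 30 = -27 — exactly as logged.
Step 7: r1 = 30 + 3 = 33 — agrees with the trace.
Step 8: r3 = 3 + 33 = 36 — exactly as logged.
Step 9: r1 = 33 + -27 = 6 — in agreement.
Step 10: r2 = -1 — verified.
Step 11: r3 = 36 - 6 = 30 — no discrepancy.
Step 12: r3 = -7 — matches.
Step 13: r3 = -(-7) = 7 — in agreement.
All entries verified; no error found.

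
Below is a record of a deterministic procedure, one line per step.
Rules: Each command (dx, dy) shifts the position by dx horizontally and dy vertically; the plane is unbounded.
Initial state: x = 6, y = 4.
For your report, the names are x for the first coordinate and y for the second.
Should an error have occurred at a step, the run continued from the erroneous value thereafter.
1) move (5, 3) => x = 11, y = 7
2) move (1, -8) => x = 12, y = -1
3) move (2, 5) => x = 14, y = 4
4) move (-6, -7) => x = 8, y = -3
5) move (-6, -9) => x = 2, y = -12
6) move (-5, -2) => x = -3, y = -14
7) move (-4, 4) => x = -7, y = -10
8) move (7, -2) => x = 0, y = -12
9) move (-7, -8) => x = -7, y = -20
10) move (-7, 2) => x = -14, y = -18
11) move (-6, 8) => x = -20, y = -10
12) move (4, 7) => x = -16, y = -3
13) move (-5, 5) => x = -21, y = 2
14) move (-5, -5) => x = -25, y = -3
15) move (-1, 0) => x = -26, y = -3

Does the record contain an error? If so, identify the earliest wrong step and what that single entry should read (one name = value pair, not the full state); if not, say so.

step 14, x = -26

Recomputing the run from the initial state:
step 1: x = 11, y = 7
step 2: x = 12, y = -1
step 3: x = 14, y = 4
step 4: x = 8, y = -3
step 5: x = 2, y = -12
step 6: x = -3, y = -14
step 7: x = -7, y = -10
step 8: x = 0, y = -12
step 9: x = -7, y = -20
step 10: x = -14, y = -18
step 11: x = -20, y = -10
step 12: x = -16, y = -3
step 13: x = -21, y = 2
step 14: x = -26, y = -3
step 15: x = -27, y = -3
The first disagreement with the record is at step 14, where the value should be x = -26.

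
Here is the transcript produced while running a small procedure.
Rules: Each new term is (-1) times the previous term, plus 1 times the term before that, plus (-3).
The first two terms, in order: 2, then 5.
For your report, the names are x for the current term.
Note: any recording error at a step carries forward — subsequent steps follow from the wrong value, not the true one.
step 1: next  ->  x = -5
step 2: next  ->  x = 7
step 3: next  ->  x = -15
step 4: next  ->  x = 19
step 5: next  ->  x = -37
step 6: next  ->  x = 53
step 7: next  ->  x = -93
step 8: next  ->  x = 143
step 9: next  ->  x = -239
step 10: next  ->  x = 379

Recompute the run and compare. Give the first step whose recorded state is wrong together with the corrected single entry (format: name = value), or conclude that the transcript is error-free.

1. x = -1*(5) + (1)*(2) + (-3) = -6 (not what was recorded)
First incorrect step: 1; the correct value is x = -6.

step 1, x = -6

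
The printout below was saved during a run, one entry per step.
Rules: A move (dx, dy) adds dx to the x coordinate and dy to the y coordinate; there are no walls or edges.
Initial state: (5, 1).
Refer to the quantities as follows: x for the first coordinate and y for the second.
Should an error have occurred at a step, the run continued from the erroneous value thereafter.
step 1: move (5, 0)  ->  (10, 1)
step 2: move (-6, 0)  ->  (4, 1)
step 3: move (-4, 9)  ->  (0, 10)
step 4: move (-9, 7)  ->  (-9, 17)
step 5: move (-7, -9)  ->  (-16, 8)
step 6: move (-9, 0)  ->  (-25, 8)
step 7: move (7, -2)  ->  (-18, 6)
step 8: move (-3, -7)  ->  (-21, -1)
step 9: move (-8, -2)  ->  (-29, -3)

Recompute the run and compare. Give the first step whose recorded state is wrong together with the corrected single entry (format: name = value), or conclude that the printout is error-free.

no error

step 1: x = 5 + (5) = 10, y = 1 + (0) = 1 -> verified
step 2: x = 10 + (-6) = 4, y = 1 + (0) = 1 -> exactly as logged
step 3: x = 4 + (-4) = 0, y = 1 + (9) = 10 -> agrees with the printout
step 4: x = 0 + (-9) = -9, y = 10 + (7) = 17 -> matches
step 5: x = -9 + (-7) = -16, y = 17 + (-9) = 8 -> no discrepancy
step 6: x = -16 + (-9) = -25, y = 8 + (0) = 8 -> consistent with the printout
step 7: x = -25 + (7) = -18, y = 8 + (-2) = 6 -> exactly as logged
step 8: x = -18 + (-3) = -21, y = 6 + (-7) = -1 -> same as recorded
step 9: x = -21 + (-8) = -29, y = -1 + (-2) = -3 -> agrees with the printout
Each recorded entry agrees with the recomputation.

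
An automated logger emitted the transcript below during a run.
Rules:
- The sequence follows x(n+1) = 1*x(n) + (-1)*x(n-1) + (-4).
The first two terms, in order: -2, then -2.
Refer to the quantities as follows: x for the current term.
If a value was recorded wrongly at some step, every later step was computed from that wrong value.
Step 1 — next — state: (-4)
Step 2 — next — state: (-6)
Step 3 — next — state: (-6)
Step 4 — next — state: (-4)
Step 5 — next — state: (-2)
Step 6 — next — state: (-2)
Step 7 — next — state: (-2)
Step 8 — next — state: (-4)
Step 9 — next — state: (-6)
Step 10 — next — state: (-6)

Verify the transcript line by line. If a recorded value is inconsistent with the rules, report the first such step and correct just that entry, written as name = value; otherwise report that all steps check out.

step 7, x = -4

Step 1: x = 1*(-2) + (-1)*(-2) + (-4) = -4 — agrees with the transcript.
Step 2: x = 1*(-4) + (-1)*(-2) + (-4) = -6 — consistent with the transcript.
Step 3: x = 1*(-6) + (-1)*(-4) + (-4) = -6 — checks out.
Step 4: x = 1*(-6) + (-1)*(-6) + (-4) = -4 — matches.
Step 5: x = 1*(-4) + (-1)*(-6) + (-4) = -2 — agrees with the transcript.
Step 6: x = 1*(-2) + (-1)*(-4) + (-4) = -2 — matches.
Step 7: x = 1*(-2) + (-1)*(-2) + (-4) = -4 — first mismatch against the transcript.
So the first discrepancy is step 7, where the right value is x = -4.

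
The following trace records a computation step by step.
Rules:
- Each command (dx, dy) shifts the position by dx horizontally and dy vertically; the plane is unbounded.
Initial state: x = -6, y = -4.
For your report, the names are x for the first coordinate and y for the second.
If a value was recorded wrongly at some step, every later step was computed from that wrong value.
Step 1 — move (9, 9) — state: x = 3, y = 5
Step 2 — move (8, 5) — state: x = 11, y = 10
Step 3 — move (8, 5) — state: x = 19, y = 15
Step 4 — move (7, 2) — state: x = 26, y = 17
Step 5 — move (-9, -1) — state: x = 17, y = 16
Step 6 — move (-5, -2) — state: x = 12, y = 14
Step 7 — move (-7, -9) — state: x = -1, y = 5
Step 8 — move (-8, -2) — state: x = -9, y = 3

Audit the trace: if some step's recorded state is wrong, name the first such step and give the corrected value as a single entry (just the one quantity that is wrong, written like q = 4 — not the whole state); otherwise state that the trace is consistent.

Recomputing the run from the initial state:
step 1: x = 3, y = 5
step 2: x = 11, y = 10
step 3: x = 19, y = 15
step 4: x = 26, y = 17
step 5: x = 17, y = 16
step 6: x = 12, y = 14
step 7: x = 5, y = 5
step 8: x = -3, y = 3
The first disagreement with the trace is at step 7, where the value should be x = 5.

step 7, x = 5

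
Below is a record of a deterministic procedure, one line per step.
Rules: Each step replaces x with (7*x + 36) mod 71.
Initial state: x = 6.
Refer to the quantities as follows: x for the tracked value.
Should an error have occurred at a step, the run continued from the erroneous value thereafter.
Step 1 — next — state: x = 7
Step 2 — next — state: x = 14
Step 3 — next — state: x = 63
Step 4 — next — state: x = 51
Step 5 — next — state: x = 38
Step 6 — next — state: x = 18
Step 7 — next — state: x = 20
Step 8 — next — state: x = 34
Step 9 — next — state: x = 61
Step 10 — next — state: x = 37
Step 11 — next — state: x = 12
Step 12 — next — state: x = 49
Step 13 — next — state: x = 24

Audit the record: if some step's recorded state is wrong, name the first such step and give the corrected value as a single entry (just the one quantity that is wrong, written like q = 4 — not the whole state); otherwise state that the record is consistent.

step 11, x = 11

Recomputing the run from the initial state:
step 1: x = 7
step 2: x = 14
step 3: x = 63
step 4: x = 51
step 5: x = 38
step 6: x = 18
step 7: x = 20
step 8: x = 34
step 9: x = 61
step 10: x = 37
step 11: x = 11
step 12: x = 42
step 13: x = 46
The first disagreement with the record is at step 11, where the value should be x = 11.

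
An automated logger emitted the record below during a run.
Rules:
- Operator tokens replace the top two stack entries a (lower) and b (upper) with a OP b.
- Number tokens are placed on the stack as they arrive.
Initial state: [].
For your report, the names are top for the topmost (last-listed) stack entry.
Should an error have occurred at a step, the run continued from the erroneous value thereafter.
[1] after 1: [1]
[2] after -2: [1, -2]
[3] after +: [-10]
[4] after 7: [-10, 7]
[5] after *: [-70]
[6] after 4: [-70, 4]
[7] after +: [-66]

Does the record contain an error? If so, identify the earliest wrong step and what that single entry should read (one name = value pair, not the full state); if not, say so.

Step 1: push 1: top = 1 — verified.
Step 2: push -2: top = -2 — matches.
Step 3: 1 + -2 = -1 — the record has a different value.
Conclusion: step 3 carries the first error; the entry should be top = -1.

step 3, top = -1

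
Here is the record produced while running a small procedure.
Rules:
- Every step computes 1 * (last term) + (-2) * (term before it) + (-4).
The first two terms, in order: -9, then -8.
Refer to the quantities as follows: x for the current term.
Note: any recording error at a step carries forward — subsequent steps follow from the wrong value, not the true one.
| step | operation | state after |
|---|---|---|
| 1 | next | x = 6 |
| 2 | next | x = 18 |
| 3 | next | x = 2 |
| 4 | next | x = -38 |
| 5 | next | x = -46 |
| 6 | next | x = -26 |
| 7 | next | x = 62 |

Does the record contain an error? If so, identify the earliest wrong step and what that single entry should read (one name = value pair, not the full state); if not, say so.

step 1: x = 1*(-8) + (-2)*(-9) + (-4) = 6 -> matches
step 2: x = 1*(6) + (-2)*(-8) + (-4) = 18 -> checks out
step 3: x = 1*(18) + (-2)*(6) + (-4) = 2 -> in agreement
step 4: x = 1*(2) + (-2)*(18) + (-4) = -38 -> agrees with the record
step 5: x = 1*(-38) + (-2)*(2) + (-4) = -46 -> matches
step 6: x = 1*(-46) + (-2)*(-38) + (-4) = 26 -> this is not what the record shows
The audit stops at step 6: the recorded entry is wrong and should be x = 26.

step 6, x = 26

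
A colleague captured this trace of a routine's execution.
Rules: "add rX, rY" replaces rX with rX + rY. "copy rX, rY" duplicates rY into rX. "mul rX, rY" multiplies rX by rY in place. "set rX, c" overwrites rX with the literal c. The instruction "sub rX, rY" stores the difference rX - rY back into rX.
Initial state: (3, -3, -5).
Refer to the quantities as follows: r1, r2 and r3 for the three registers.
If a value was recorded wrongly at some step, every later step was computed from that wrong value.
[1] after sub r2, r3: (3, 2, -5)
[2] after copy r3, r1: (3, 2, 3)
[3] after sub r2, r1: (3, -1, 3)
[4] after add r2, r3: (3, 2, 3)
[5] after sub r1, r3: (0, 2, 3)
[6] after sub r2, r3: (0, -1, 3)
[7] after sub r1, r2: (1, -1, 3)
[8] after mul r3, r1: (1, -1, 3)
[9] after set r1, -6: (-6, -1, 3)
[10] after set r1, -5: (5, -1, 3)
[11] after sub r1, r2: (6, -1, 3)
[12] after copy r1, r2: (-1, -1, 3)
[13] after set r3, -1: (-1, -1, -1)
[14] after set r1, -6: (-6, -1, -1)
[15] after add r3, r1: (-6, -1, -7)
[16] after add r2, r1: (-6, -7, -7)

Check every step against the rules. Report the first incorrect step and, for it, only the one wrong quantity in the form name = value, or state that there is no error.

step 10, r1 = -5

step 1: r2 = -3 - -5 = 2 -> same as recorded
step 2: r3 = 3 -> checks out
step 3: r2 = 2 - 3 = -1 -> matches
step 4: r2 = -1 + 3 = 2 -> no discrepancy
step 5: r1 = 3 - 3 = 0 -> agrees with the trace
step 6: r2 = 2 - 3 = -1 -> exactly as logged
step 7: r1 = 0 - -1 = 1 -> exactly as logged
step 8: r3 = 3 * 1 = 3 -> matches
step 9: r1 = -6 -> exactly as logged
step 10: r1 = -5 -> this is not what the trace shows
That makes step 10 the first incorrect line — r1 = -5 is what it should show.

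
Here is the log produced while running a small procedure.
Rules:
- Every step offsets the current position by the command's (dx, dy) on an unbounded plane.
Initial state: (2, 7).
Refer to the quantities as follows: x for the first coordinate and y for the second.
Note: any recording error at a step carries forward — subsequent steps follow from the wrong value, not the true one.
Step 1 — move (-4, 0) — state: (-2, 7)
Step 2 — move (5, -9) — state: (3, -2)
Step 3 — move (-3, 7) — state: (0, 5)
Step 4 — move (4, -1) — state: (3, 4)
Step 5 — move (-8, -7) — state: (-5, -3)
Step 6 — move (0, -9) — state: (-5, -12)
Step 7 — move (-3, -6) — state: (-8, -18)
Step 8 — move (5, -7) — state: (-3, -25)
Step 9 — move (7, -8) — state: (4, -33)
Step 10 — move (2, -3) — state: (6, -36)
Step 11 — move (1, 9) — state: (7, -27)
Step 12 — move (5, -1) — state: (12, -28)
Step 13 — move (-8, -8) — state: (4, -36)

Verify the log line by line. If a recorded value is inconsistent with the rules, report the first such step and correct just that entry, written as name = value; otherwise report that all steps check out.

step 4, x = 4

1. x = 2 + (-4) = -2, y = 7 + (0) = 7 (agrees with the log)
2. x = -2 + (5) = 3, y = 7 + (-9) = -2 (no discrepancy)
3. x = 3 + (-3) = 0, y = -2 + (7) = 5 (agrees with the log)
4. x = 0 + (4) = 4, y = 5 + (-1) = 4 (the entry is off here)
First incorrect step: 4; the correct value is x = 4.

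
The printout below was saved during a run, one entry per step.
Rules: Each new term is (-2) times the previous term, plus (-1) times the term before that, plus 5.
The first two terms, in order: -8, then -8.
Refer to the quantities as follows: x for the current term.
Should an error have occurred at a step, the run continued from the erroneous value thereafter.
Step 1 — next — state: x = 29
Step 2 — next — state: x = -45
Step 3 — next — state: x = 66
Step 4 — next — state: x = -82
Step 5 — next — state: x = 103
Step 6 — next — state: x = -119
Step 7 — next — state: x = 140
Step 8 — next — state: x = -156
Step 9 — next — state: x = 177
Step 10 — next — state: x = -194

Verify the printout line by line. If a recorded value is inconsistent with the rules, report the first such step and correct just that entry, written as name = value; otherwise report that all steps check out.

step 10, x = -193

1. x = -2*(-8) + (-1)*(-8) + (5) = 29 (matches)
2. x = -2*(29) + (-1)*(-8) + (5) = -45 (confirmed correct)
3. x = -2*(-45) + (-1)*(29) + (5) = 66 (confirmed correct)
4. x = -2*(66) + (-1)*(-45) + (5) = -82 (consistent with the printout)
5. x = -2*(-82) + (-1)*(66) + (5) = 103 (no discrepancy)
6. x = -2*(103) + (-1)*(-82) + (5) = -119 (exactly as logged)
7. x = -2*(-119) + (-1)*(103) + (5) = 140 (verified)
8. x = -2*(140) + (-1)*(-119) + (5) = -156 (checks out)
9. x = -2*(-156) + (-1)*(140) + (5) = 177 (agrees with the printout)
10. x = -2*(177) + (-1)*(-156) + (5) = -193 (first mismatch against the printout)
The audit stops at step 10: the recorded entry is wrong and should be x = -193.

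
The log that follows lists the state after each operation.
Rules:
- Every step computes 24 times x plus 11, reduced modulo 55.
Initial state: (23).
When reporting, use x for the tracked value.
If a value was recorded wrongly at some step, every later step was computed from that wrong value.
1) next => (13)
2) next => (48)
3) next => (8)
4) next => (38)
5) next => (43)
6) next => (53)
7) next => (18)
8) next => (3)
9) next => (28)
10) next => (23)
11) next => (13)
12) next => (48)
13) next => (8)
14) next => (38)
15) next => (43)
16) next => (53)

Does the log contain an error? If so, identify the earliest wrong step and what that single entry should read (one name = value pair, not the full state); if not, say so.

no error

step 1: x = (24*23 + 11) mod 55 = 13 -> same as recorded
step 2: x = (24*13 + 11) mod 55 = 48 -> exactly as logged
step 3: x = (24*48 + 11) mod 55 = 8 -> consistent with the log
step 4: x = (24*8 + 11) mod 55 = 38 -> consistent with the log
step 5: x = (24*38 + 11) mod 55 = 43 -> verified
step 6: x = (24*43 + 11) mod 55 = 53 -> consistent with the log
step 7: x = (24*53 + 11) mod 55 = 18 -> matches
step 8: x = (24*18 + 11) mod 55 = 3 -> verified
step 9: x = (24*3 + 11) mod 55 = 28 -> same as recorded
step 10: x = (24*28 + 11) mod 55 = 23 -> agrees with the log
step 11: x = (24*23 + 11) mod 55 = 13 -> confirmed correct
step 12: x = (24*13 + 11) mod 55 = 48 -> confirmed correct
step 13: x = (24*48 + 11) mod 55 = 8 -> same as recorded
step 14: x = (24*8 + 11) mod 55 = 38 -> matches
step 15: x = (24*38 + 11) mod 55 = 43 -> exactly as logged
step 16: x = (24*43 + 11) mod 55 = 53 -> verified
The recomputation confirms every line.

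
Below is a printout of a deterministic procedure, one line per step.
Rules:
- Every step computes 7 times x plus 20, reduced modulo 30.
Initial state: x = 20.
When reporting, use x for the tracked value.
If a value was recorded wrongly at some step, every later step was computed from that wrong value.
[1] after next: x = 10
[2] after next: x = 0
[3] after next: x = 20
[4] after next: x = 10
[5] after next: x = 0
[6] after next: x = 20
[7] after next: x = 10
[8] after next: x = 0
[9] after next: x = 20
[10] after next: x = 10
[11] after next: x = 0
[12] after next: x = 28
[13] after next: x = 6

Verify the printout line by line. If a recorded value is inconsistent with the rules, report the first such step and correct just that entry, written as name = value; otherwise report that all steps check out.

Step 1: x = (7*20 + 20) mod 30 = 10 — no discrepancy.
Step 2: x = (7*10 + 20) mod 30 = 0 — same as recorded.
Step 3: x = (7*0 + 20) mod 30 = 20 — confirmed correct.
Step 4: x = (7*20 + 20) mod 30 = 10 — confirmed correct.
Step 5: x = (7*10 + 20) mod 30 = 0 — matches.
Step 6: x = (7*0 + 20) mod 30 = 20 — verified.
Step 7: x = (7*20 + 20) mod 30 = 10 — agrees with the printout.
Step 8: x = (7*10 + 20) mod 30 = 0 — in agreement.
Step 9: x = (7*0 + 20) mod 30 = 20 — no discrepancy.
Step 10: x = (7*20 + 20) mod 30 = 10 — verified.
Step 11: x = (7*10 + 20) mod 30 = 0 — same as recorded.
Step 12: x = (7*0 + 20) mod 30 = 20 — first mismatch against the printout.
So the first discrepancy is step 12, where the right value is x = 20.

step 12, x = 20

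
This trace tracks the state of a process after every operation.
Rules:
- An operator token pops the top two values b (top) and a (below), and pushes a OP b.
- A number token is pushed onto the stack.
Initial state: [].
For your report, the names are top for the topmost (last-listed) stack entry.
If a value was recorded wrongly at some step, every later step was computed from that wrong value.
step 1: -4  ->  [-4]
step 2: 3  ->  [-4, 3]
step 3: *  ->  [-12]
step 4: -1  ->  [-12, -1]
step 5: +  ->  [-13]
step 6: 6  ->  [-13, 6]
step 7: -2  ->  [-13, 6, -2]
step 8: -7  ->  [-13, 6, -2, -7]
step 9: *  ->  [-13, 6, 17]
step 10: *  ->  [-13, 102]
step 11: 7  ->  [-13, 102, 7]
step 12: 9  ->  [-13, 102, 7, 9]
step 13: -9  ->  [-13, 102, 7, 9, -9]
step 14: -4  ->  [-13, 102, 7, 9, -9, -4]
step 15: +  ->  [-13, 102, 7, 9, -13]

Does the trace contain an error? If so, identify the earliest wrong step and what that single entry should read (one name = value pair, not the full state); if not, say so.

step 1: push -4: top = -4 -> exactly as logged
step 2: push 3: top = 3 -> in agreement
step 3: -4 * 3 = -12 -> consistent with the trace
step 4: push -1: top = -1 -> matches
step 5: -12 + -1 = -13 -> in agreement
step 6: push 6: top = 6 -> same as recorded
step 7: push -2: top = -2 -> agrees with the trace
step 8: push -7: top = -7 -> in agreement
step 9: -2 * -7 = 14 -> the entry is off here
The audit stops at step 9: the recorded entry is wrong and should be top = 14.

step 9, top = 14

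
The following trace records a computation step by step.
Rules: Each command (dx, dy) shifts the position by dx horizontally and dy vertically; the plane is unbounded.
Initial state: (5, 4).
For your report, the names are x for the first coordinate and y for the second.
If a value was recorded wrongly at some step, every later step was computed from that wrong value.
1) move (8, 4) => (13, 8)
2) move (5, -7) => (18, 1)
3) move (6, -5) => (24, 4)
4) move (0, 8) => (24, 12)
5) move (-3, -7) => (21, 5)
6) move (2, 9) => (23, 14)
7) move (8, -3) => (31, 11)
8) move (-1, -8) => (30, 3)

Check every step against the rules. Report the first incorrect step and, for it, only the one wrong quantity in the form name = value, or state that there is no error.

Step 1: x = 5 + (8) = 13, y = 4 + (4) = 8 — in agreement.
Step 2: x = 13 + (5) = 18, y = 8 + (-7) = 1 — agrees with the trace.
Step 3: x = 18 + (6) = 24, y = 1 + (-5) = -4 — a discrepancy with the trace.
The audit stops at step 3: the recorded entry is wrong and should be y = -4.

step 3, y = -4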